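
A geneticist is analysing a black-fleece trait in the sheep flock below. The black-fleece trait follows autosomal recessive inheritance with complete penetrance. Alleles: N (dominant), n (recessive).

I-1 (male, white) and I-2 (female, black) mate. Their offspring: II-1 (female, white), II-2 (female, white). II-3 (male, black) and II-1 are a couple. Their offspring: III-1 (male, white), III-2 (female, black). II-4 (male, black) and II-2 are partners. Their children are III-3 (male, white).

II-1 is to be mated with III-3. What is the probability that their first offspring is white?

II-1 is white so carries N and received n from I-2 (nn), so II-1 is Nn.
III-3 is white so carries N and received n from II-4 (nn), so III-3 is Nn.
The cross gives 1/4 NN : 1/2 Nn : 1/4 nn, so P(offspring is white) = 3/4.

3/4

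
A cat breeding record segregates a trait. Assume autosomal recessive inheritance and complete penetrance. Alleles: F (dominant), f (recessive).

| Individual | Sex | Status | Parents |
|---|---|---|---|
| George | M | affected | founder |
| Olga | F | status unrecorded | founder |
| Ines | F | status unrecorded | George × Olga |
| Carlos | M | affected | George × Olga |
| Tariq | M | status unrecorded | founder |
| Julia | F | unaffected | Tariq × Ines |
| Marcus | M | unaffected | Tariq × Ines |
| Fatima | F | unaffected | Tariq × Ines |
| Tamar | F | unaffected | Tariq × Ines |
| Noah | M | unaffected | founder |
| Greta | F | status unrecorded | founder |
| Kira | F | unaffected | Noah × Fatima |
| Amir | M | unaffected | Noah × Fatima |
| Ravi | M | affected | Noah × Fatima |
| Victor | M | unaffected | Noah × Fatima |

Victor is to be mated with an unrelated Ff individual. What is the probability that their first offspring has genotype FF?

1/3

Noah is unaffected so carries F and passed f to Ravi (ff), so Noah is Ff.
Fatima is unaffected so carries F and passed f to Ravi (ff), so Fatima is Ff.
Victor is an unaffected offspring of Noah (Ff) × Fatima (Ff), whose cross gives 1/4 FF : 1/2 Ff : 1/4 ff; conditioning on being unaffected, Victor is FF with probability 1/3, Ff with probability 2/3.
Summing over parental genotype combinations, P(offspring has genotype FF) = 1/3·1/2 + 2/3·1/4 = 1/3.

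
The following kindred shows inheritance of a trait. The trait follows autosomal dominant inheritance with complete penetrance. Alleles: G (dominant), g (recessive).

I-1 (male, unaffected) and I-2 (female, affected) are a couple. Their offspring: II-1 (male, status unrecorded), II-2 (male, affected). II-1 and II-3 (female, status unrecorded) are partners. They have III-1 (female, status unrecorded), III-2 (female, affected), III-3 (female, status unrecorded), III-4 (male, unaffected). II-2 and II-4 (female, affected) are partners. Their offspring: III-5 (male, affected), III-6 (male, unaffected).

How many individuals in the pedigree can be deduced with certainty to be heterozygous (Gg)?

2

Obligate heterozygotes: II-2 is affected so carries G and received g from I-1 (gg), so II-2 is Gg; II-4 is affected so carries G and passed g to III-6 (gg), so II-4 is Gg.
Every other individual is either homozygous by phenotype or has at least one consistent homozygous assignment, so the count is 2.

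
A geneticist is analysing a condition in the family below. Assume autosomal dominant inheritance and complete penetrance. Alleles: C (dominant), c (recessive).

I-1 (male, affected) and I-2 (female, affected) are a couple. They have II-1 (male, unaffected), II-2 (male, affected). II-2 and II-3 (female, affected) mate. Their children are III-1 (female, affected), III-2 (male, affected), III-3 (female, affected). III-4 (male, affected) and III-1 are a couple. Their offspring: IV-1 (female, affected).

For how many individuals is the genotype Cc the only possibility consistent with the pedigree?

Obligate heterozygotes: I-1 is affected so carries C and passed c to II-1 (cc), so I-1 is Cc; I-2 is affected so carries C and passed c to II-1 (cc), so I-2 is Cc.
Every other individual is either homozygous by phenotype or has at least one consistent homozygous assignment, so the count is 2.

2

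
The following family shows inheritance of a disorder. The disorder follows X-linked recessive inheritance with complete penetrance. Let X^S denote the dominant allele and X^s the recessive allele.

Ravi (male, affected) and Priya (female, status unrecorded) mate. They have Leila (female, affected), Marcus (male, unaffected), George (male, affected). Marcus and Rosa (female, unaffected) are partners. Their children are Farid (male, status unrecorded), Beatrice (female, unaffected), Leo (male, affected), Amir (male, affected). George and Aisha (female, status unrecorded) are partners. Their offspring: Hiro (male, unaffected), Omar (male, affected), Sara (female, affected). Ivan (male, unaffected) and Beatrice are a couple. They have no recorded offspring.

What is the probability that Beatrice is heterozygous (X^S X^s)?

1/2

Marcus is unaffected, so Marcus is X^S Y.
Rosa is unaffected so carries S and passed s to Leo (X^s Y), so Rosa is X^S X^s.
Their cross gives offspring ratios 1/2 X^S X^S : 1/2 X^S X^s. Conditioning on Beatrice being unaffected, P(X^S X^s) = 1/2 / 1 = 1/2.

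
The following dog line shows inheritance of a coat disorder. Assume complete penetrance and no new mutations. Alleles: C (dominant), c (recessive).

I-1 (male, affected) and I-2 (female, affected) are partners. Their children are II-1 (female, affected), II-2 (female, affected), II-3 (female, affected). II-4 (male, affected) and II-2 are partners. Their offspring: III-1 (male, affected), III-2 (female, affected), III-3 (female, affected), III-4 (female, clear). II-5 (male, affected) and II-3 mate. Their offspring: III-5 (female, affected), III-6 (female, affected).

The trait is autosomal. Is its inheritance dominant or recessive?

II-4 and II-2 are both affected yet have a clear child III-4. Under a recessive model two affected parents are homozygous and every child would be affected, so the trait cannot be recessive.

dominant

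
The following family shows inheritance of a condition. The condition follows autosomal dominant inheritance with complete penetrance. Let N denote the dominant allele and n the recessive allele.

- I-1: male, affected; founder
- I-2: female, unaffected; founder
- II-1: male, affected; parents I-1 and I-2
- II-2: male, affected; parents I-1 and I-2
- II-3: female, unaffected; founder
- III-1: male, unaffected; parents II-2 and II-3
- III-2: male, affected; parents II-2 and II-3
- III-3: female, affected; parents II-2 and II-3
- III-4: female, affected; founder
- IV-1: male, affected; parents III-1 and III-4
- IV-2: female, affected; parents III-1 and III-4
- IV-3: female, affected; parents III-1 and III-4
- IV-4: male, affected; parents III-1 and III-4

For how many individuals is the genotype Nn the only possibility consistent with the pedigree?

8

Obligate heterozygotes: II-1 is affected so carries N and received n from I-2 (nn), so II-1 is Nn; II-2 is affected so carries N and received n from I-2 (nn), so II-2 is Nn; III-2 is affected so carries N and received n from II-3 (nn), so III-2 is Nn; III-3 is affected so carries N and received n from II-3 (nn), so III-3 is Nn; IV-1 is affected so carries N and received n from III-1 (nn), so IV-1 is Nn; IV-2 is affected so carries N and received n from III-1 (nn), so IV-2 is Nn; IV-3 is affected so carries N and received n from III-1 (nn), so IV-3 is Nn; IV-4 is affected so carries N and received n from III-1 (nn), so IV-4 is Nn.
Every other individual is either homozygous by phenotype or has at least one consistent homozygous assignment, so the count is 8.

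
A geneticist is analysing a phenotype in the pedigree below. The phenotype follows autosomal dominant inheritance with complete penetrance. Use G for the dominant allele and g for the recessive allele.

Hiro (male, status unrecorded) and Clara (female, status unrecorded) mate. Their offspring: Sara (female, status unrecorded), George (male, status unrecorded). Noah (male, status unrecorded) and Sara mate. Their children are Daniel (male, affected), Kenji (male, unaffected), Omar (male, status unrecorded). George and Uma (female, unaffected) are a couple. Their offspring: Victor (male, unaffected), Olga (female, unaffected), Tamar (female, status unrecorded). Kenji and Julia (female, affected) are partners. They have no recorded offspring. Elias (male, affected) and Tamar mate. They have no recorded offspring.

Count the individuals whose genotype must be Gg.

No individual's genotype is forced to Gg by the pedigree, so the count is 0.

0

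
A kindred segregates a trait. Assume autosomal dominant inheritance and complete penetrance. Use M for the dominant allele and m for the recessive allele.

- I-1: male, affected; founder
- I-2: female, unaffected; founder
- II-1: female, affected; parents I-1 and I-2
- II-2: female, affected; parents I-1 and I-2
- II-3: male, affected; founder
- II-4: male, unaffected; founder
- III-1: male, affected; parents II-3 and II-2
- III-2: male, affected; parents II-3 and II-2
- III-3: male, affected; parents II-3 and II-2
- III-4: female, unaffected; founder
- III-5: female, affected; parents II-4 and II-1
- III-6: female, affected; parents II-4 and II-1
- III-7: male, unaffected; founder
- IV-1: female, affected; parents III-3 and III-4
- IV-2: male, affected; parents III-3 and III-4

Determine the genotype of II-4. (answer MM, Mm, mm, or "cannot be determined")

II-4 is unaffected, so II-4 is mm.

mm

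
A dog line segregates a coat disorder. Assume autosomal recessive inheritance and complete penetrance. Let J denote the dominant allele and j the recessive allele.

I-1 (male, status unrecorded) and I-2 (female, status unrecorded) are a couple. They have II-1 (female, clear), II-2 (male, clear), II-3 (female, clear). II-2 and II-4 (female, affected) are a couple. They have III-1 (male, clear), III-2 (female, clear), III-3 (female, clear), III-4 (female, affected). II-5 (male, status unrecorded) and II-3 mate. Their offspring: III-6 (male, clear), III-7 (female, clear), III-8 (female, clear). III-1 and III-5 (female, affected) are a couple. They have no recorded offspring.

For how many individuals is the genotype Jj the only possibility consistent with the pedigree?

4

Obligate heterozygotes: II-2 is clear so carries J and passed j to III-4 (jj), so II-2 is Jj; III-1 is clear so carries J and received j from II-4 (jj), so III-1 is Jj; III-2 is clear so carries J and received j from II-4 (jj), so III-2 is Jj; III-3 is clear so carries J and received j from II-4 (jj), so III-3 is Jj.
Every other individual is either homozygous by phenotype or has at least one consistent homozygous assignment, so the count is 4.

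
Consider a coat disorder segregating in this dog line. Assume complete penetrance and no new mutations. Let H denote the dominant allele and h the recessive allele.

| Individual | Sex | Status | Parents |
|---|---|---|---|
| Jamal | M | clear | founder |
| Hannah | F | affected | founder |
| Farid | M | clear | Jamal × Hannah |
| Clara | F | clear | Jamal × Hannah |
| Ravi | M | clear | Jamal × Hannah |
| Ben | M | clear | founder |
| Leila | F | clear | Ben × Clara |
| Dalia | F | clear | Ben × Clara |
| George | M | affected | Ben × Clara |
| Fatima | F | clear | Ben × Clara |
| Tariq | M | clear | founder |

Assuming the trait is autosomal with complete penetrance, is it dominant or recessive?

Ben and Clara are both clear yet have an affected child George. Under dominance, an affected child requires at least one affected parent, so the trait cannot be dominant.

recessive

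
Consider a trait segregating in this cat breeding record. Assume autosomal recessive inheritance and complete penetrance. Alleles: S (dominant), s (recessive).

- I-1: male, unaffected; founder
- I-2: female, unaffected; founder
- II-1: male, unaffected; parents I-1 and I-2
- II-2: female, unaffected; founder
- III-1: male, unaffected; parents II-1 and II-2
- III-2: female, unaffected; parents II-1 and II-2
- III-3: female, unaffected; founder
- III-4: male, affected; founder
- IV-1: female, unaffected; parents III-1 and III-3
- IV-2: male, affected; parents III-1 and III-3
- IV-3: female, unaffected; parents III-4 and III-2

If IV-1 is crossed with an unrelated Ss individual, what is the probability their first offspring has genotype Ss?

III-1 is unaffected so carries S and passed s to IV-2 (ss), so III-1 is Ss.
III-3 is unaffected so carries S and passed s to IV-2 (ss), so III-3 is Ss.
IV-1 is an unaffected offspring of III-1 (Ss) × III-3 (Ss), whose cross gives 1/4 SS : 1/2 Ss : 1/4 ss; conditioning on being unaffected, IV-1 is SS with probability 1/3, Ss with probability 2/3.
Summing over parental genotype combinations, P(offspring has genotype Ss) = 1/3·1/2 + 2/3·1/2 = 1/2.

1/2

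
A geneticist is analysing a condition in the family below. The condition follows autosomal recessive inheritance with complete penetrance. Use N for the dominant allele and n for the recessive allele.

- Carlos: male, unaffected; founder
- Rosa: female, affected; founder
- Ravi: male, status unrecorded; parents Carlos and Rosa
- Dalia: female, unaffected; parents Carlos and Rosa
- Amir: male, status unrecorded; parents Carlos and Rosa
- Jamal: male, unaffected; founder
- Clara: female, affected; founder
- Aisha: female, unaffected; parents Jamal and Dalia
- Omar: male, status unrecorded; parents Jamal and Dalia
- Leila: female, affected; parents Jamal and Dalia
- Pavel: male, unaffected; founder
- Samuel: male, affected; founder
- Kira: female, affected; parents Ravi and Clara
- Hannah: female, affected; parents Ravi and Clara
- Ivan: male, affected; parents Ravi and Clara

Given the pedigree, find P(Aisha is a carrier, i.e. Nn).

2/3

Jamal is unaffected so carries N and passed n to Leila (nn), so Jamal is Nn.
Dalia is unaffected so carries N and received n from Rosa (nn), so Dalia is Nn.
Their cross gives offspring ratios 1/4 NN : 1/2 Nn : 1/4 nn. Conditioning on Aisha being unaffected, P(Nn) = 1/2 / 3/4 = 2/3.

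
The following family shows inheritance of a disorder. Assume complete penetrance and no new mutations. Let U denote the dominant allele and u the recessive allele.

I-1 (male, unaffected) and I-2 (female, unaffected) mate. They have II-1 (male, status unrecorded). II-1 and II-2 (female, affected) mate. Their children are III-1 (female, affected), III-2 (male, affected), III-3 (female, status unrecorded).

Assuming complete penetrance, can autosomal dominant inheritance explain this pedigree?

A consistent assignment under autosomal dominant exists: I-1 uu, I-2 uu, II-1 uu, II-2 UU, III-1 Uu, III-2 Uu, III-3 Uu.
In this assignment every recorded phenotype matches its genotype and every non-founder's genotype is obtainable from its parents' genotypes, so the pedigree is consistent.

Yes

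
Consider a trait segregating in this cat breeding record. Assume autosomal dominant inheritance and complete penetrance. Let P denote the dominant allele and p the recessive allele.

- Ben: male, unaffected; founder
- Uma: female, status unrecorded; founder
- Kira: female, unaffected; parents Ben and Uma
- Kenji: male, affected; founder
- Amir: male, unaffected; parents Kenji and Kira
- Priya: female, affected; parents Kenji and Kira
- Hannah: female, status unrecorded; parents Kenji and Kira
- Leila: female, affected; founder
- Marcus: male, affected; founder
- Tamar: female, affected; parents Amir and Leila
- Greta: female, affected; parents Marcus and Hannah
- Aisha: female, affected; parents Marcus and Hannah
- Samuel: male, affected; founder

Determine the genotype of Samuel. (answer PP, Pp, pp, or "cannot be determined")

cannot be determined

Samuel's phenotype allows PP or Pp, and no parent or child forces a single allele at both positions; consistent genotype assignments exist with Samuel as PP or Pp.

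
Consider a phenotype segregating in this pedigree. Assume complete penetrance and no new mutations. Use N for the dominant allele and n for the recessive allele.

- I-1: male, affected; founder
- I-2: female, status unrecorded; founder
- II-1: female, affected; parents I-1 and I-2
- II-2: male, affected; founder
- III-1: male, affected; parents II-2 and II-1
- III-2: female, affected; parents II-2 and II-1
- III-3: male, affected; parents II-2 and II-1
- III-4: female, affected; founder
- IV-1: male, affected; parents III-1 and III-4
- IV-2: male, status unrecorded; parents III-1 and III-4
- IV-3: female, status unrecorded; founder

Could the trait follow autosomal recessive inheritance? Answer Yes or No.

A consistent assignment under autosomal recessive exists: I-1 nn, I-2 Nn, II-1 nn, II-2 nn, III-1 nn, III-2 nn, III-3 nn, III-4 nn, IV-1 nn, IV-2 nn, IV-3 NN.
In this assignment every recorded phenotype matches its genotype and every non-founder's genotype is obtainable from its parents' genotypes, so the pedigree is consistent.

Yes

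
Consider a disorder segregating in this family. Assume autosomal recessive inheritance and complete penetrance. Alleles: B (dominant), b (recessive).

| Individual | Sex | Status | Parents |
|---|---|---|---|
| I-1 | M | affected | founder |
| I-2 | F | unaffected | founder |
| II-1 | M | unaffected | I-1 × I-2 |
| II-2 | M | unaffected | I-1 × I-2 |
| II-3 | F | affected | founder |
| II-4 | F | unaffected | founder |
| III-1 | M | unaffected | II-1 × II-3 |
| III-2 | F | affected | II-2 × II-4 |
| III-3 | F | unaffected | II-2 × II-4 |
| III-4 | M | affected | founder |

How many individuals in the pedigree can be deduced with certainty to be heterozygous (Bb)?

Obligate heterozygotes: II-1 is unaffected so carries B and received b from I-1 (bb), so II-1 is Bb; II-2 is unaffected so carries B and received b from I-1 (bb), so II-2 is Bb; II-4 is unaffected so carries B and passed b to III-2 (bb), so II-4 is Bb; III-1 is unaffected so carries B and received b from II-3 (bb), so III-1 is Bb.
Every other individual is either homozygous by phenotype or has at least one consistent homozygous assignment, so the count is 4.

4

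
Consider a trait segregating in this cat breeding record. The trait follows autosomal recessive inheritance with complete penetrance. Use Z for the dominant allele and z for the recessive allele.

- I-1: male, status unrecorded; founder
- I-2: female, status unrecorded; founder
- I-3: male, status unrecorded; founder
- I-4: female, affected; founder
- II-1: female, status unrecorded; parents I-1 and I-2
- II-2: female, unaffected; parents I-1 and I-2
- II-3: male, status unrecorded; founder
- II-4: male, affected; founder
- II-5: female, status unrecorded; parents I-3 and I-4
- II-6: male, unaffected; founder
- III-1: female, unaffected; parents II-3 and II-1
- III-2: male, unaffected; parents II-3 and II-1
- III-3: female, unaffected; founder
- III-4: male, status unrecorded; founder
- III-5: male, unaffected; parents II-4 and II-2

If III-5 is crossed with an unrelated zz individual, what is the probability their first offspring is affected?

1/2

III-5 is unaffected so carries Z and received z from II-4 (zz), so III-5 is Zz.
The cross gives 1/2 Zz : 1/2 zz, so P(offspring is affected) = 1/2.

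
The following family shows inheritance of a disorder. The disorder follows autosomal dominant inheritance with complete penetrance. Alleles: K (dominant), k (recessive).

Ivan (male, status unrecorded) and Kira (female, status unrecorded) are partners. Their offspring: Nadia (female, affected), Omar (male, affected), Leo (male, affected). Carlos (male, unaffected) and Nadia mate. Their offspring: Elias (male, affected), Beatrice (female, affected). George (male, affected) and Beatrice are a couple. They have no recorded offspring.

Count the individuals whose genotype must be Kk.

Obligate heterozygotes: Elias is affected so carries K and received k from Carlos (kk), so Elias is Kk; Beatrice is affected so carries K and received k from Carlos (kk), so Beatrice is Kk.
Every other individual is either homozygous by phenotype or has at least one consistent homozygous assignment, so the count is 2.

2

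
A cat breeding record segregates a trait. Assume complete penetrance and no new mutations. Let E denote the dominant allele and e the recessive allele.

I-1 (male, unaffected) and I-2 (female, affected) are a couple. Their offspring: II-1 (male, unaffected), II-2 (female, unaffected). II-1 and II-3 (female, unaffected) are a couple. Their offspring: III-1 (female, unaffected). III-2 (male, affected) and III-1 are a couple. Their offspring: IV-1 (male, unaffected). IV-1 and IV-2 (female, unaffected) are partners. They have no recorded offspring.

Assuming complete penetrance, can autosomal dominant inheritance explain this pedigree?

A consistent assignment under autosomal dominant exists: I-1 ee, I-2 Ee, II-1 ee, II-2 ee, II-3 ee, III-1 ee, III-2 Ee, IV-1 ee, IV-2 ee.
In this assignment every recorded phenotype matches its genotype and every non-founder's genotype is obtainable from its parents' genotypes, so the pedigree is consistent.

Yes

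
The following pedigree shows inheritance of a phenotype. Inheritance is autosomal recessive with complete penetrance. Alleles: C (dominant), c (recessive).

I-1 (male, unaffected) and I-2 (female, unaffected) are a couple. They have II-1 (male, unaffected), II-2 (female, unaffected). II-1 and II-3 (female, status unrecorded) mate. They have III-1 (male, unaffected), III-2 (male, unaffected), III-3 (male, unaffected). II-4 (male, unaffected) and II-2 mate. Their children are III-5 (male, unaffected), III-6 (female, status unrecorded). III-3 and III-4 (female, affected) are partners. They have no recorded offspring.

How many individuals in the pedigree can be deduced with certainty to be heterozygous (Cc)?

No individual's genotype is forced to Cc by the pedigree, so the count is 0.

0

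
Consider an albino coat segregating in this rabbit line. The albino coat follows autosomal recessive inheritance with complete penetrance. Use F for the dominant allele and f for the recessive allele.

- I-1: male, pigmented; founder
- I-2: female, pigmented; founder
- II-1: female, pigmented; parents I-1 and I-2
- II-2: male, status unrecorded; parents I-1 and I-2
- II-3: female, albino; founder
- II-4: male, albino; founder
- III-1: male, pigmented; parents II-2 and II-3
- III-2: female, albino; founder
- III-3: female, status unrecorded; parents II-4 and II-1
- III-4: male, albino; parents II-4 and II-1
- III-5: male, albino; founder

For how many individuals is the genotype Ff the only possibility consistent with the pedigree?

Obligate heterozygotes: II-1 is pigmented so carries F and passed f to III-4 (ff), so II-1 is Ff; III-1 is pigmented so carries F and received f from II-3 (ff), so III-1 is Ff.
Every other individual is either homozygous by phenotype or has at least one consistent homozygous assignment, so the count is 2.

2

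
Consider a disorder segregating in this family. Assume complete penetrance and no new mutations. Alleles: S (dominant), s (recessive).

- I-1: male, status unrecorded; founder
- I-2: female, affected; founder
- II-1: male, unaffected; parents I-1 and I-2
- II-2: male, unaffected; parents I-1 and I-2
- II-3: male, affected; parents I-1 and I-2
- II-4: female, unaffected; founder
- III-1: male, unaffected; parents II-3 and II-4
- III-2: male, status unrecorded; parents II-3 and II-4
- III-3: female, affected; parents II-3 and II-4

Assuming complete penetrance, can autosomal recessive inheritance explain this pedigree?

A consistent assignment under autosomal recessive exists: I-1 Ss, I-2 ss, II-1 Ss, II-2 Ss, II-3 ss, II-4 Ss, III-1 Ss, III-2 Ss, III-3 ss.
In this assignment every recorded phenotype matches its genotype and every non-founder's genotype is obtainable from its parents' genotypes, so the pedigree is consistent.

Yes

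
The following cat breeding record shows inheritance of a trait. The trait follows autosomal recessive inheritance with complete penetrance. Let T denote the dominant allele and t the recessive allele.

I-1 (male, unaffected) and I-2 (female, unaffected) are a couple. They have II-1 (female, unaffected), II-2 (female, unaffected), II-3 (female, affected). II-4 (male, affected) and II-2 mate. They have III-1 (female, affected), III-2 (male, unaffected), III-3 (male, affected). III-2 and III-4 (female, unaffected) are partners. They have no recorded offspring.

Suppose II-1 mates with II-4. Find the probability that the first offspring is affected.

I-1 is unaffected so carries T and passed t to II-3 (tt), so I-1 is Tt.
I-2 is unaffected so carries T and passed t to II-3 (tt), so I-2 is Tt.
II-1 is an unaffected offspring of I-1 (Tt) × I-2 (Tt), whose cross gives 1/4 TT : 1/2 Tt : 1/4 tt; conditioning on being unaffected, II-1 is TT with probability 1/3, Tt with probability 2/3.
II-4 is affected, so II-4 is tt.
Summing over parental genotype combinations, P(offspring is affected) = 2/3·1/2 = 1/3.

1/3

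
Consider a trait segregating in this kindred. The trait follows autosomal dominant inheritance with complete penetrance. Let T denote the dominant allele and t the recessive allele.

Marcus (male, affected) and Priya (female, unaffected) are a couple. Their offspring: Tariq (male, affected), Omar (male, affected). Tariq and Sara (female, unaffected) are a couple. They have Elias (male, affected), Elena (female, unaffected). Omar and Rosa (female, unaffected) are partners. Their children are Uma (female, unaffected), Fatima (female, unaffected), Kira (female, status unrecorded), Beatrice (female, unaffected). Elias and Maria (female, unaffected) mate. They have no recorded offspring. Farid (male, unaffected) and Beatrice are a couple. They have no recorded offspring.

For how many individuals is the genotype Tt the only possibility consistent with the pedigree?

3

Obligate heterozygotes: Tariq is affected so carries T and received t from Priya (tt), so Tariq is Tt; Omar is affected so carries T and received t from Priya (tt), so Omar is Tt; Elias is affected so carries T and received t from Sara (tt), so Elias is Tt.
Every other individual is either homozygous by phenotype or has at least one consistent homozygous assignment, so the count is 3.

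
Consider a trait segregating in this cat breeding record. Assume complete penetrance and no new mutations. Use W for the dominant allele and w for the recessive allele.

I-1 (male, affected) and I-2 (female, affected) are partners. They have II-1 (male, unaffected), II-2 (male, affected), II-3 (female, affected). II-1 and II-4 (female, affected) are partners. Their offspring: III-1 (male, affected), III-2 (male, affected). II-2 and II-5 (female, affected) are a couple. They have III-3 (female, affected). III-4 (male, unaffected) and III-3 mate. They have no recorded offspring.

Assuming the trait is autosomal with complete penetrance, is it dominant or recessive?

I-1 and I-2 are both affected yet have an unaffected child II-1. Under a recessive model two affected parents are homozygous and every child would be affected, so the trait cannot be recessive.

dominant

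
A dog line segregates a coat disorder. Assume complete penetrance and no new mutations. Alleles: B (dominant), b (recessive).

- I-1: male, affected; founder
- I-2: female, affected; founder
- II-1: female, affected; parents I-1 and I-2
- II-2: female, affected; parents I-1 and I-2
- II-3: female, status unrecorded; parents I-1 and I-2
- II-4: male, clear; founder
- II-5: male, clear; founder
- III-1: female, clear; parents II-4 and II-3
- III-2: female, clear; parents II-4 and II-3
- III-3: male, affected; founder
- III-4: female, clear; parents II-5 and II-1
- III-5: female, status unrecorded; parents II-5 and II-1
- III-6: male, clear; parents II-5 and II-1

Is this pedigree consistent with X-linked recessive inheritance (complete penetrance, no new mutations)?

No

Under X-linked recessive, III-6 (clear, male) cannot arise from II-5 (clear) × II-1 (affected).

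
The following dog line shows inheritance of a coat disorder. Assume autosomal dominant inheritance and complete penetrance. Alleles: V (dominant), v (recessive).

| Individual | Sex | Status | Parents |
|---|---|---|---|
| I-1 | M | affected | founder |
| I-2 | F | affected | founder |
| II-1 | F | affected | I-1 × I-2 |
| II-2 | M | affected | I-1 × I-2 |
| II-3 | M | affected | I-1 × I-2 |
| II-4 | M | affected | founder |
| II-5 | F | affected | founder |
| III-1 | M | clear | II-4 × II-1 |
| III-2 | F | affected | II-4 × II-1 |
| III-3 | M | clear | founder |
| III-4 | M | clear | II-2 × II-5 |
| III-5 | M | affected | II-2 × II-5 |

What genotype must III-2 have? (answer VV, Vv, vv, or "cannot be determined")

cannot be determined

III-2's phenotype allows VV or Vv, and no parent or child forces a single allele at both positions; consistent genotype assignments exist with III-2 as VV or Vv.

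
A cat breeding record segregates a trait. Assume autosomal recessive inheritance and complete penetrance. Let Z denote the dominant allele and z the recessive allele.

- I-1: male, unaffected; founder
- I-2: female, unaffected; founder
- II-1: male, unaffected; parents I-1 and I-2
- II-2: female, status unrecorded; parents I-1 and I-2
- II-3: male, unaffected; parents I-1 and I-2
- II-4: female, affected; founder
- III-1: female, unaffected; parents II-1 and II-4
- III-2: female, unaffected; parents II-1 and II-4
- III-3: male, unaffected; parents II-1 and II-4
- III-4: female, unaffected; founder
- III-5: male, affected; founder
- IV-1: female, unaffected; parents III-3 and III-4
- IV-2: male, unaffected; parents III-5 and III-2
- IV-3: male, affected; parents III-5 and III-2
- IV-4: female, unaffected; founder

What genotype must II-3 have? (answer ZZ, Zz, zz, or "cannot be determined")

cannot be determined

II-3's phenotype allows ZZ or Zz, and no parent or child forces a single allele at both positions; consistent genotype assignments exist with II-3 as ZZ or Zz.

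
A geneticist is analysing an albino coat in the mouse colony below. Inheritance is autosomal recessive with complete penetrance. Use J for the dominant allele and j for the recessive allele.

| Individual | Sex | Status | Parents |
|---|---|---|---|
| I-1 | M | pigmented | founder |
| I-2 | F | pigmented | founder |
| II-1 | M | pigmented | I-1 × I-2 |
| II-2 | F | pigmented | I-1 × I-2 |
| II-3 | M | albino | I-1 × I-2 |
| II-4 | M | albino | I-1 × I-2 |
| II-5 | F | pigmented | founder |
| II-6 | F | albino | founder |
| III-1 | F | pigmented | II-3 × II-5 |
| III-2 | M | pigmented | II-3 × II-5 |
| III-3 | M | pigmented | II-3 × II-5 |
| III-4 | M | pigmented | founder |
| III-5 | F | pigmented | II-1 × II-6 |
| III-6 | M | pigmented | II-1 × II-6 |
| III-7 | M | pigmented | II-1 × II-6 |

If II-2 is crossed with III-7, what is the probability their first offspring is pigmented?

I-1 is pigmented so carries J and passed j to II-3 (jj), so I-1 is Jj.
I-2 is pigmented so carries J and passed j to II-3 (jj), so I-2 is Jj.
II-2 is a pigmented offspring of I-1 (Jj) × I-2 (Jj), whose cross gives 1/4 JJ : 1/2 Jj : 1/4 jj; conditioning on being pigmented, II-2 is JJ with probability 1/3, Jj with probability 2/3.
III-7 is pigmented so carries J and received j from II-6 (jj), so III-7 is Jj.
Summing over parental genotype combinations, P(offspring is pigmented) = 1/3·1 + 2/3·3/4 = 5/6.

5/6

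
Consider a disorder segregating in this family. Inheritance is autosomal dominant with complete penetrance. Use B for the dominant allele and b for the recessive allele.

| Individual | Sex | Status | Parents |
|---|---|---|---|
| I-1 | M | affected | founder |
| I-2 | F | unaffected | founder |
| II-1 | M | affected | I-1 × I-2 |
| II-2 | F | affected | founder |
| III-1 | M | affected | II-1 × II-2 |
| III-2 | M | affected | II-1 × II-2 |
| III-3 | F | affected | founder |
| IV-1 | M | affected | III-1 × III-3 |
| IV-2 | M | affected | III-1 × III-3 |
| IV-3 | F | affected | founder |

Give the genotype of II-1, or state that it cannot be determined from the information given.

Bb

From phenotype alone, II-1 is BB or Bb.
II-1 is affected so carries B and received b from I-2 (bb), so II-1 is Bb.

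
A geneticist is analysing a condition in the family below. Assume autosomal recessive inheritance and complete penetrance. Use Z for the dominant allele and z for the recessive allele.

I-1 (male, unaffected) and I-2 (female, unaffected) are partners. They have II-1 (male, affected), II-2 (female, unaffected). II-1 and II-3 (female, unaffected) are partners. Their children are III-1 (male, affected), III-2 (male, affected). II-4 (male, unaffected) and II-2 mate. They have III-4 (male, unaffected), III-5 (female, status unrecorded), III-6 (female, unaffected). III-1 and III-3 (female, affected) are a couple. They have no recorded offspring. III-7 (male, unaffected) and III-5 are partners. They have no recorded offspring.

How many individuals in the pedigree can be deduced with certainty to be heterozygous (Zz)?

3

Obligate heterozygotes: I-1 is unaffected so carries Z and passed z to II-1 (zz), so I-1 is Zz; I-2 is unaffected so carries Z and passed z to II-1 (zz), so I-2 is Zz; II-3 is unaffected so carries Z and passed z to III-1 (zz), so II-3 is Zz.
Every other individual is either homozygous by phenotype or has at least one consistent homozygous assignment, so the count is 3.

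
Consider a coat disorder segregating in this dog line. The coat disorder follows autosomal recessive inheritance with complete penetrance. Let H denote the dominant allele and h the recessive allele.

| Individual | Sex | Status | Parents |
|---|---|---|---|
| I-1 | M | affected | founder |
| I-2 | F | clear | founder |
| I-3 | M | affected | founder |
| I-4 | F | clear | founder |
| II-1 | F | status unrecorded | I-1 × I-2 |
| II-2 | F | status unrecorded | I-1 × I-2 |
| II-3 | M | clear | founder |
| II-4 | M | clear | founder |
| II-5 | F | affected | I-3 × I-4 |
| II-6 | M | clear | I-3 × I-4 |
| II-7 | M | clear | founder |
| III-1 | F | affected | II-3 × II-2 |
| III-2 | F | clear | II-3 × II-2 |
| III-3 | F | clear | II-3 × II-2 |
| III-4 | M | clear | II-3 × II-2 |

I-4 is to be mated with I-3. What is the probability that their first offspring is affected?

1/2

I-4 is clear so carries H and passed h to II-5 (hh), so I-4 is Hh.
I-3 is affected, so I-3 is hh.
The cross gives 1/2 Hh : 1/2 hh, so P(offspring is affected) = 1/2.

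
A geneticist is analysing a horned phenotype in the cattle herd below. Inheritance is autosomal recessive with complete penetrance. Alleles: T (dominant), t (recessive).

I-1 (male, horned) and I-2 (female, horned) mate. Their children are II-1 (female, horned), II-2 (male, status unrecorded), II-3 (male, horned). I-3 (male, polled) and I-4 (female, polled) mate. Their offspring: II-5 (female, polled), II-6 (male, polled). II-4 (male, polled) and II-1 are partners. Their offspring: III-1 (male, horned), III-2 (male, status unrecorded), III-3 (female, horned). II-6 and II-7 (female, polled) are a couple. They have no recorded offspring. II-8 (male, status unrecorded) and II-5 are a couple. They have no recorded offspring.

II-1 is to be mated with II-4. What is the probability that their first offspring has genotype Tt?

II-1 is horned, so II-1 is tt.
II-4 is polled so carries T and passed t to III-1 (tt), so II-4 is Tt.
The cross gives 1/2 Tt : 1/2 tt, so P(offspring has genotype Tt) = 1/2.

1/2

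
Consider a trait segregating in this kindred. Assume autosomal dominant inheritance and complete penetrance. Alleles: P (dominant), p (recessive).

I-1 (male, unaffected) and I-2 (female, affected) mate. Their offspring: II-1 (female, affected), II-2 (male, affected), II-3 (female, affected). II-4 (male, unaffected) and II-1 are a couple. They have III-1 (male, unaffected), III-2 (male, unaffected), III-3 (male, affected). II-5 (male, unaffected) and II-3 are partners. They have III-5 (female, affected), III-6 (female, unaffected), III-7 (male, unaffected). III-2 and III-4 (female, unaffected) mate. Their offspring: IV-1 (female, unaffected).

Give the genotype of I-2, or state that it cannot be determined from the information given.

I-2's phenotype allows PP or Pp, and no parent or child forces a single allele at both positions; consistent genotype assignments exist with I-2 as PP or Pp.

cannot be determined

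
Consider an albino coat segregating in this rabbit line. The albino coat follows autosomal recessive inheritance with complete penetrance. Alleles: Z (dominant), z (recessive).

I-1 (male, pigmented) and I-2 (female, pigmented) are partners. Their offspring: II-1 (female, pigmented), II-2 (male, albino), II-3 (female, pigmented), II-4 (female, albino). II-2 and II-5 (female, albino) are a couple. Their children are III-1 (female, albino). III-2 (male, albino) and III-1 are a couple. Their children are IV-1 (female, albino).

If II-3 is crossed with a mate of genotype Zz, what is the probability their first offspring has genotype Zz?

1/2

I-1 is pigmented so carries Z and passed z to II-2 (zz), so I-1 is Zz.
I-2 is pigmented so carries Z and passed z to II-2 (zz), so I-2 is Zz.
II-3 is a pigmented offspring of I-1 (Zz) × I-2 (Zz), whose cross gives 1/4 ZZ : 1/2 Zz : 1/4 zz; conditioning on being pigmented, II-3 is ZZ with probability 1/3, Zz with probability 2/3.
Summing over parental genotype combinations, P(offspring has genotype Zz) = 1/3·1/2 + 2/3·1/2 = 1/2.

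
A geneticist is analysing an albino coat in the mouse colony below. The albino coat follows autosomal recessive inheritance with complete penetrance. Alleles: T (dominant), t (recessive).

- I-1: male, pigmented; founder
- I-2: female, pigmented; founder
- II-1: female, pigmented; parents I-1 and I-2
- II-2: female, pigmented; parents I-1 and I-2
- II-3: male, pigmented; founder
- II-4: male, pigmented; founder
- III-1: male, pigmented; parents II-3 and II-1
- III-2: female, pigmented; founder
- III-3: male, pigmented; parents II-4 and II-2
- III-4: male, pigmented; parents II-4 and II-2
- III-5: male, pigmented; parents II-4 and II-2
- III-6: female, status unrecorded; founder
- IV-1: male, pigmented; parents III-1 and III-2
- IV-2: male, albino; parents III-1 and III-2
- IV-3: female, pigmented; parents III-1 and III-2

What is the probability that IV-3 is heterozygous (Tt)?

2/3

III-1 is pigmented so carries T and passed t to IV-2 (tt), so III-1 is Tt.
III-2 is pigmented so carries T and passed t to IV-2 (tt), so III-2 is Tt.
Their cross gives offspring ratios 1/4 TT : 1/2 Tt : 1/4 tt. Conditioning on IV-3 being pigmented, P(Tt) = 1/2 / 3/4 = 2/3.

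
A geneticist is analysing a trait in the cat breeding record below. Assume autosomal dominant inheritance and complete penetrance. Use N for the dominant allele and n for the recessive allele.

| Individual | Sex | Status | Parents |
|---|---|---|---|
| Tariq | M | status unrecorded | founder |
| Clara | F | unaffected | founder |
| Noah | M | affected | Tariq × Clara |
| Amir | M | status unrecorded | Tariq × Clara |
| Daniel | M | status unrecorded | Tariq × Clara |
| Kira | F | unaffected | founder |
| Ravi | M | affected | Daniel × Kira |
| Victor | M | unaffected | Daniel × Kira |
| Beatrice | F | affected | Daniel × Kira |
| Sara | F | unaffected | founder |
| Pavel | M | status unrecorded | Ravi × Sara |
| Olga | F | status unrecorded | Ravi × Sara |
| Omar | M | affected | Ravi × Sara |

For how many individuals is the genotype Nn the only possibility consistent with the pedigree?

Obligate heterozygotes: Noah is affected so carries N and received n from Clara (nn), so Noah is Nn; Daniel passed N to Ravi (Nn, whose n came from Kira) and received n from Clara (nn), so Daniel is Nn; Ravi is affected so carries N and received n from Kira (nn), so Ravi is Nn; Beatrice is affected so carries N and received n from Kira (nn), so Beatrice is Nn; Omar is affected so carries N and received n from Sara (nn), so Omar is Nn.
Every other individual is either homozygous by phenotype or has at least one consistent homozygous assignment, so the count is 5.

5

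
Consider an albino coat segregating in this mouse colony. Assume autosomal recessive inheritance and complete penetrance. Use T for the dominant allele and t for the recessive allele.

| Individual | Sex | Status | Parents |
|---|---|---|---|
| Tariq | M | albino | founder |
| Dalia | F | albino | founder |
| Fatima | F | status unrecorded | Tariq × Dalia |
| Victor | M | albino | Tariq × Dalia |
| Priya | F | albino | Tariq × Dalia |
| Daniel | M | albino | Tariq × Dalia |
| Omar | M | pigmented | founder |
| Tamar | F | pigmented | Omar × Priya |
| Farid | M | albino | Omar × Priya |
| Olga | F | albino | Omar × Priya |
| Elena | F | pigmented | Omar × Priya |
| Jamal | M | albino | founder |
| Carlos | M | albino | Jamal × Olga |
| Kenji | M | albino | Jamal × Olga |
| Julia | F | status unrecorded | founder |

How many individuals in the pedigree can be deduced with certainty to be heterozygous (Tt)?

Obligate heterozygotes: Omar is pigmented so carries T and passed t to Farid (tt), so Omar is Tt; Tamar is pigmented so carries T and received t from Priya (tt), so Tamar is Tt; Elena is pigmented so carries T and received t from Priya (tt), so Elena is Tt.
Every other individual is either homozygous by phenotype or has at least one consistent homozygous assignment, so the count is 3.

3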